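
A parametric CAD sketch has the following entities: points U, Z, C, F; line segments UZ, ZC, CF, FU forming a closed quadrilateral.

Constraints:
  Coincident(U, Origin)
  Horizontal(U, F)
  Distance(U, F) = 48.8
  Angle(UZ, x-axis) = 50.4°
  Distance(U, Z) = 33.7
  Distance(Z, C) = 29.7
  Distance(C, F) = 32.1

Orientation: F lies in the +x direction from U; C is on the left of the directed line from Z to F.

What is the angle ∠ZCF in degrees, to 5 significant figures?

75.049°

Checks: U = (0.00, 0.00) ✓; |ZC| = 29.70 ✓; |CF| = 32.10 ✓.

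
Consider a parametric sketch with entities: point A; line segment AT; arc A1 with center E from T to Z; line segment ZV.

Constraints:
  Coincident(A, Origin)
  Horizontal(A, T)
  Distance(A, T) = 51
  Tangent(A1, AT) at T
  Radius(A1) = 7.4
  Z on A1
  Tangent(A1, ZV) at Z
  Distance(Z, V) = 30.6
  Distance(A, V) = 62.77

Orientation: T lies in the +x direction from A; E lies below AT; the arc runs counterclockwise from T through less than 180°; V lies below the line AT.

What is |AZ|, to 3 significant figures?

44.6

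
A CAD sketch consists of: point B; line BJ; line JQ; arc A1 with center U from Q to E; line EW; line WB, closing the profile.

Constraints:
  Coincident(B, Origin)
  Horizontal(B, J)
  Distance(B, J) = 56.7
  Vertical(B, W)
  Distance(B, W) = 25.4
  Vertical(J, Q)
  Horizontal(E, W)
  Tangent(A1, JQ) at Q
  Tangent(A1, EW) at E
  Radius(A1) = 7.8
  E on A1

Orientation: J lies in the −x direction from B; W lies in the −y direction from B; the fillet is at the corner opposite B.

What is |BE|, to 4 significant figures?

55.10

B is at the origin; B and J share the same y with |BJ| = 56.7 and J on the −x side, so J = (-56.70, 0.000). B and W share the same x with |BW| = 25.4 and W on the −y side, so W = (0.000, -25.40). The virtual corner opposite B is at (-56.70, -25.40). Tangency of A1 to JQ means the radius UQ is perpendicular to JQ and the tangent condition forces UE to be normal to EW, with radius 7.8, so the center U sits 7.8 in from both sides at U = (-48.90, -17.60). That places the tangent points at Q = (-56.70, -17.60) on JQ and E = (-48.90, -25.40) on EW. Then |BE| = |E − B| = 55.10.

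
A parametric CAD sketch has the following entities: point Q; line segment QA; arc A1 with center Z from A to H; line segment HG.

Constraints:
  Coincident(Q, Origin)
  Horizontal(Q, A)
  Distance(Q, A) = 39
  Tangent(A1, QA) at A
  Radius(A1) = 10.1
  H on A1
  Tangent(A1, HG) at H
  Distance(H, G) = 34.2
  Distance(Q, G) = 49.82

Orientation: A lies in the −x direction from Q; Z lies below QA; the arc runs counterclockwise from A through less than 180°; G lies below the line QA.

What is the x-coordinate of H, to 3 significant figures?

-46.8

Q is at the origin; QA is horizontal with |QA| = 39.0 and A on the −x side, so A = (-39.0, 0.00). Since A1 is tangent to QA there, ZA ⟂ QA, so Z = A + (0, -10.1) = (-39.0, -10.1). Since ZH ⟂ HG (tangency), |ZG| = √(10.1² + 34.2²) = 35.7 regardless of where H sits on A1. So G lies on both circle(Q, 49.82) and circle(Z, 35.7); the below-QA intersection is G = (-25.2, -43.0). H is the foot of the tangent from G: H = (-46.8, -16.5).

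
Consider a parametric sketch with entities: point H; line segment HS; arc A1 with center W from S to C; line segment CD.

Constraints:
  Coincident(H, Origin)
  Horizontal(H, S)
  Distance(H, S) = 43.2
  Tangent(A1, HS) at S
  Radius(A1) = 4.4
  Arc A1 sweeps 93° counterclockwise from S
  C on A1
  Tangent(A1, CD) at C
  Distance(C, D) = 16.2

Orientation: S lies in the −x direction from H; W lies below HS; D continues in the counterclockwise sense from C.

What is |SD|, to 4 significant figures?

21.11

H is at the origin; H and S share the same y with |HS| = 43.2 and S on the −x side, so S = (-43.20, 0.000). Since A1 is tangent to HS there, WS ⟂ HS, so W = S + (0, -4.4) = (-43.20, -4.400). On A1, S sits at bearing 90° from W; a 93° counterclockwise sweep puts C at bearing 183°, so C = W + 4.4·(cos 183°, sin 183°) = (-47.59, -4.630). A1 meets CD tangentially, so WC is at right angles to CD, so CD runs along (−sin 183°, cos 183°); with |CD| = 16.2, D = (-46.75, -20.81). Then |SD| = |D − S| = 21.11.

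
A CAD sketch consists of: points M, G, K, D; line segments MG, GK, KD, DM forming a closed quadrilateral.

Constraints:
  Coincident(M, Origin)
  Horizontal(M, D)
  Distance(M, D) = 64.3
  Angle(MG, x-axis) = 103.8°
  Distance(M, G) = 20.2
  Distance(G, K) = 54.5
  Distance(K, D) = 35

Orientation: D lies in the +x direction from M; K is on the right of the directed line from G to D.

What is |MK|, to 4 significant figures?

38.94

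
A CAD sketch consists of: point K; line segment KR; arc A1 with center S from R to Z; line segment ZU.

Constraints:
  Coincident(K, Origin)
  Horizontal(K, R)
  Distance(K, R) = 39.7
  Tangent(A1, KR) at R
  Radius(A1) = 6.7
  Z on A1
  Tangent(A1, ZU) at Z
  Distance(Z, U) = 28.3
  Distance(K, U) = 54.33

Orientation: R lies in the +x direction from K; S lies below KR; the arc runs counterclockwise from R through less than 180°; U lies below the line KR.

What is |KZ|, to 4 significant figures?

34.32

Checks: |SZ| = 6.700 ✓; ∠(SZ, ZU) = 90.00° ✓; |ZU| = 28.30 ✓; |KU| = 54.33 ✓.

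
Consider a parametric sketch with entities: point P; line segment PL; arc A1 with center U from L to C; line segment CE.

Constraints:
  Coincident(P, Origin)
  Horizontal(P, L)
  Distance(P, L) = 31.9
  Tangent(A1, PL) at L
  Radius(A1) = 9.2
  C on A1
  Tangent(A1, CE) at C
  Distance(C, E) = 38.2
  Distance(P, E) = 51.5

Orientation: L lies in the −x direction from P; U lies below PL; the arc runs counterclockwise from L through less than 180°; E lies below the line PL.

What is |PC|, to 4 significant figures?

42.20

Checks: P = (0.00, 0.00) ✓; |UC| = 9.200 ✓; ∠(UC, CE) = 90.00° ✓; |CE| = 38.20 ✓; |PE| = 51.50 ✓.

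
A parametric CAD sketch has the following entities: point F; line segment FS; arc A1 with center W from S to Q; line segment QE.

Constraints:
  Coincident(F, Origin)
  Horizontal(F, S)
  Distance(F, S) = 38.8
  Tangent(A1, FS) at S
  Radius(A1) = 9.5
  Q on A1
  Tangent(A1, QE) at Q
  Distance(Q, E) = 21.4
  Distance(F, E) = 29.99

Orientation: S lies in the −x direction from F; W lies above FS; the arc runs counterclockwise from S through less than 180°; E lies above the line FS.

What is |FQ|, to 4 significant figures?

31.03

Checks: |WQ| = 9.500 ✓; ∠(WQ, QE) = 90.00° ✓; |QE| = 21.40 ✓; |FE| = 29.99 ✓.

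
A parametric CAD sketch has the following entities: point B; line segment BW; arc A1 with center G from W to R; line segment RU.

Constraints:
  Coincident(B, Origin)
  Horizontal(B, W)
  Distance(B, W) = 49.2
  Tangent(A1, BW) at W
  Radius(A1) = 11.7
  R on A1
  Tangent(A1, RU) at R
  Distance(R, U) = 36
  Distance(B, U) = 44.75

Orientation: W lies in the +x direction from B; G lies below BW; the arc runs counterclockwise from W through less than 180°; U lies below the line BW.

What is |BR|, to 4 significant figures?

39.28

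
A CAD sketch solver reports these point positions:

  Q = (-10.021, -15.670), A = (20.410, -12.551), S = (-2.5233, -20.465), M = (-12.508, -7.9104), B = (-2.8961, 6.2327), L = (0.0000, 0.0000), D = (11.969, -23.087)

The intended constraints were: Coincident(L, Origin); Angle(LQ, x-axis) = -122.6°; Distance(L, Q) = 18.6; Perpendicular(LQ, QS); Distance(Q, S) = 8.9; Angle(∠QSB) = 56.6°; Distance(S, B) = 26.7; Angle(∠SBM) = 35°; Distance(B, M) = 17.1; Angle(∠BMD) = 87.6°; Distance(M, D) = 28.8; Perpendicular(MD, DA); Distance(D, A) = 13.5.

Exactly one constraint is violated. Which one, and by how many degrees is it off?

Perpendicular(MD, DA) — off by 6.90°.

L = (0.00, 0.00) ✓; LQ at -122.6° ✓; |LQ| = 18.60 ✓; ∠(LQ, QS) = 90.00° ✓; |QS| = 8.900 ✓; ∠QSB = 56.60° ✓; |SB| = 26.70 ✓; ∠SBM = 35.00° ✓; |BM| = 17.10 ✓; ∠BMD = 87.60° ✓; |MD| = 28.80 ✓; ∠(MD, DA) = 83.10° ✗; |DA| = 13.50 ✓.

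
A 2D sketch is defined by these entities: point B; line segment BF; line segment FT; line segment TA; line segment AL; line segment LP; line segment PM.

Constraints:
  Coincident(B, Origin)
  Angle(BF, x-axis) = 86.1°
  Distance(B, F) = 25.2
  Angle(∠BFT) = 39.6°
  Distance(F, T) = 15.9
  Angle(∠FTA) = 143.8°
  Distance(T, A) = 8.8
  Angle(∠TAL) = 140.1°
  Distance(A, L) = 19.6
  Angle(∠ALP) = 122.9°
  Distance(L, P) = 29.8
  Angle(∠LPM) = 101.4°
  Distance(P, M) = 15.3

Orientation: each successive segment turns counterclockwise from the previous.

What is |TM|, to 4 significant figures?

43.61

∠ALP = 122.9° gives LP at -0.3000° from the x-axis; with |LP| = 29.8, P = (30.01, -11.79). ∠LPM = 101.4° gives PM at 78.30° from the x-axis; with |PM| = 15.3, M = (33.11, 3.194). Then |TM| = |M − T| = 43.61.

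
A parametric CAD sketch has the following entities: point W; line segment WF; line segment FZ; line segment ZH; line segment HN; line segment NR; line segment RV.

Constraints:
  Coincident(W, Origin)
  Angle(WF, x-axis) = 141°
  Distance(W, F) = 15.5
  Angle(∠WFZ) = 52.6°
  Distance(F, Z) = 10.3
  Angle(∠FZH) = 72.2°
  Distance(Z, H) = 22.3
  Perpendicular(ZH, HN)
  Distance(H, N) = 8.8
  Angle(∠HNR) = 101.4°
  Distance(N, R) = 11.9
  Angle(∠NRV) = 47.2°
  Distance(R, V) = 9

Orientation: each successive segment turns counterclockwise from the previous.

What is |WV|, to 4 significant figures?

7.206

W is at the origin; WF runs at 141.0° with length 15.5, so F = (-12.05, 9.754). ∠WFZ = 52.6° gives FZ at -91.60° from the x-axis; with |FZ| = 10.3, Z = (-12.33, -0.5415). ∠FZH = 72.2° gives ZH at 16.20° from the x-axis; with |ZH| = 22.3, H = (9.081, 5.680). ZH ⟂ HN, so HN runs at 106.2°; with |HN| = 8.8, N = (6.626, 14.13). ∠HNR = 101.4° gives NR at -175.2° from the x-axis; with |NR| = 11.9, R = (-5.232, 13.13). ∠NRV = 47.2° gives RV at -42.40° from the x-axis; with |RV| = 9.0, V = (1.414, 7.066). Then |WV| = |V − W| = 7.206.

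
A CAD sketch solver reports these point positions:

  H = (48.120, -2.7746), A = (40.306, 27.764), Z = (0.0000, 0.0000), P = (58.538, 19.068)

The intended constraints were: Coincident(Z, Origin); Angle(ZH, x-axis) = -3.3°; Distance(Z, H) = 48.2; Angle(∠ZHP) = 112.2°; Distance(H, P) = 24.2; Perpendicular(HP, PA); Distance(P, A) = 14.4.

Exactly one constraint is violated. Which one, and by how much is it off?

Distance(P, A) = 14.4 — off by 5.80.

Z = (0.00, 0.00) ✓; ZH at -3.300° ✓; |ZH| = 48.20 ✓; ∠ZHP = 112.2° ✓; |HP| = 24.20 ✓; ∠(HP, PA) = 90.00° ✓; |PA| = 20.20 ✗.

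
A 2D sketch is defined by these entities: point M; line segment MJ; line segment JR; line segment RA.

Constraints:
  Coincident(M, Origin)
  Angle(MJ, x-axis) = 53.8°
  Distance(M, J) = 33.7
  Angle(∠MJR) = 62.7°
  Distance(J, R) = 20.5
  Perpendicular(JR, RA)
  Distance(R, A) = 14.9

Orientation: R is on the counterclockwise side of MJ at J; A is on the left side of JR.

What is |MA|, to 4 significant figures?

15.87

M is at the origin; MJ runs at 53.8° with length 33.7, so J = 33.7·(cos 53.8°, sin 53.8°) = (19.90, 27.19). ∠MJR = 62.7°, so JR runs at 53.8° + (180° − 62.7°) = 171.1° from the x-axis; with |JR| = 20.5, R = J + 20.5·(cos 171.1°, sin 171.1°) = (-0.3498, 30.37). JR is perpendicular to RA; with |RA| = 14.9 on the left of JR, A = R + 14.9·(-0.1547, -0.9880) = (-2.655, 15.65). Then |MA| = |A − M| = 15.87.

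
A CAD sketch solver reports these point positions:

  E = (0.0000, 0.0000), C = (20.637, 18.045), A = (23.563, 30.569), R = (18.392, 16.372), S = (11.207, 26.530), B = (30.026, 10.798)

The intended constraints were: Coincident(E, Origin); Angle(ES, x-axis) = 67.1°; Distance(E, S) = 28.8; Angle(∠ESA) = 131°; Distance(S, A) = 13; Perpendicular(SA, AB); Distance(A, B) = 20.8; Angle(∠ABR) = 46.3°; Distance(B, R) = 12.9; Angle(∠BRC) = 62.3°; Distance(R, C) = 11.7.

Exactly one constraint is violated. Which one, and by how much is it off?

Distance(R, C) = 11.7 — off by 8.90.

E = (0.00, 0.00) ✓; ES at 67.10° ✓; |ES| = 28.80 ✓; ∠ESA = 131.0° ✓; |SA| = 13.00 ✓; ∠(SA, AB) = 90.00° ✓; |AB| = 20.80 ✓; ∠ABR = 46.30° ✓; |BR| = 12.90 ✓; ∠BRC = 62.29° ✓; |RC| = 2.800 ✗.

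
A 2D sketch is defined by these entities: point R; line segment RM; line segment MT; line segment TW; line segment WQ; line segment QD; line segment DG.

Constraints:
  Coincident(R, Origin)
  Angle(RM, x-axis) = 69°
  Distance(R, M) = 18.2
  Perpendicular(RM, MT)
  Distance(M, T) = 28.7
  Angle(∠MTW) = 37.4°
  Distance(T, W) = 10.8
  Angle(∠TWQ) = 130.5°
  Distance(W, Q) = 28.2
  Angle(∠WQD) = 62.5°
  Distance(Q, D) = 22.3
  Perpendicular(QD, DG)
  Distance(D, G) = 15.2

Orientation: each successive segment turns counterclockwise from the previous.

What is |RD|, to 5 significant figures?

35.386

R is at the origin; RM runs at 69.0° with length 18.2, so M = (6.5223, 16.991). RM is perpendicular to MT, so MT runs at 159.00°; with |MT| = 28.7, T = (-20.271, 27.276). ∠MTW = 37.4° gives TW at -58.400° from the x-axis; with |TW| = 10.8, W = (-14.612, 18.078). ∠TWQ = 130.5° gives WQ at -8.9000° from the x-axis; with |WQ| = 28.2, Q = (13.248, 13.715). ∠WQD = 62.5° gives QD at 108.60° from the x-axis; with |QD| = 22.3, D = (6.1353, 34.850). Then |RD| = |D − R| = 35.386.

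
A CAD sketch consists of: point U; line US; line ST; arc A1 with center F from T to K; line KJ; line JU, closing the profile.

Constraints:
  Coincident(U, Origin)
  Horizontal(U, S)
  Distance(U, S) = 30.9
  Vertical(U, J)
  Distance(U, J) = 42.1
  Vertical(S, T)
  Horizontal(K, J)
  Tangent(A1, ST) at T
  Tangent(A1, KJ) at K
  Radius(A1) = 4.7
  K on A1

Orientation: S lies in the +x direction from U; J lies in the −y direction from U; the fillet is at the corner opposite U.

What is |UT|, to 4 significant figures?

48.51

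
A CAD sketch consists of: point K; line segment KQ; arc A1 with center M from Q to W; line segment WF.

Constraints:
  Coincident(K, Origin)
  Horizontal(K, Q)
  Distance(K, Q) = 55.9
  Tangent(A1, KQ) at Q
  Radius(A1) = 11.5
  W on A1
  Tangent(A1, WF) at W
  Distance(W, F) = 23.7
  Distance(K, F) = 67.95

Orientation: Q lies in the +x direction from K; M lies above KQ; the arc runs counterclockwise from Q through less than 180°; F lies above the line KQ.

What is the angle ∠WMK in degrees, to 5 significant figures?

166.92°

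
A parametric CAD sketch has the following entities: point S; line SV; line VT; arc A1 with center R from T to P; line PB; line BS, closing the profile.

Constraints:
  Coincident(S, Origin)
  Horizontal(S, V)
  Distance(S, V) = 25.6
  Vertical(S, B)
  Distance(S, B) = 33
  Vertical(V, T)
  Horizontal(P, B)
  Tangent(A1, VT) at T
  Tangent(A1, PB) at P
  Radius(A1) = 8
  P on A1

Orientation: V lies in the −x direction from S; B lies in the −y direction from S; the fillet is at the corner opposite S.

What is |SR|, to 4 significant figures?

30.57

S is at the origin; S and V share the same y with |SV| = 25.6 and V on the −x side, so V = (-25.60, 0.000). SB is vertical with |SB| = 33.0 and B on the −y side, so B = (0.000, -33.00). The virtual corner opposite S is at (-25.60, -33.00). Since A1 is tangent to VT there, RT ⟂ VT and the tangent condition forces RP to be normal to PB, with radius 8.0, so the center R sits 8.0 in from both sides at R = (-17.60, -25.00). Then |SR| = |R − S| = 30.57.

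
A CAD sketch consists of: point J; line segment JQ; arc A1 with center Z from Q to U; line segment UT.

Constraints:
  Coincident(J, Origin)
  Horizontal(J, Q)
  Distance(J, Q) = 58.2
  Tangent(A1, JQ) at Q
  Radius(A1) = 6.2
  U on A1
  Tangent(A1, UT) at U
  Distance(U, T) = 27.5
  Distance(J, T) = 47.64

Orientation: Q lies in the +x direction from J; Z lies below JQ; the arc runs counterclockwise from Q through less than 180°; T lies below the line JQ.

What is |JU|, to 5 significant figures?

52.903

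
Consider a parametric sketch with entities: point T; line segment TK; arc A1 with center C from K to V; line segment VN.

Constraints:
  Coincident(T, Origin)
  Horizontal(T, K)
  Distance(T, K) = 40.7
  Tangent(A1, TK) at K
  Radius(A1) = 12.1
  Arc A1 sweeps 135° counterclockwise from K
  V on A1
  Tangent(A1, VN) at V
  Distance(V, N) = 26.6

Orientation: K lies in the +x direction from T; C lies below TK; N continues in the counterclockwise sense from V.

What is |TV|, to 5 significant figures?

38.209

The tangent condition forces CK to be normal to TK, so C = K + (0, -12.1) = (40.700, -12.100). On A1, K sits at bearing 90° from C; a 135° counterclockwise sweep puts V at bearing 225°, so V = C + 12.1·(cos 225°, sin 225°) = (32.144, -20.656). Then |TV| = |V − T| = 38.209.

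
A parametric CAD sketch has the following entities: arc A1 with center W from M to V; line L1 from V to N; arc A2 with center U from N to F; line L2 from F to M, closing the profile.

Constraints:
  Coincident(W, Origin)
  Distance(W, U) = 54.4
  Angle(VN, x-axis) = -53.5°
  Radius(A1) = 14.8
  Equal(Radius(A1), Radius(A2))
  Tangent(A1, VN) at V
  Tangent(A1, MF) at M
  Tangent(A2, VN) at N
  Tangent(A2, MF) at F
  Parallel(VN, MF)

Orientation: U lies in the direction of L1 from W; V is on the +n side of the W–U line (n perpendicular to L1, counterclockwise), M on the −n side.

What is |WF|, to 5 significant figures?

56.377

The slot axis is L1's direction at -53.5°, so u = (cos -53.5°, sin -53.5°) = (0.59482, -0.80386) and n = (−sin -53.5°, cos -53.5°) = (0.80386, 0.59482). W is at the origin and U lies 54.4 along u from W, so U = 54.4·u = (32.358, -43.730). Tangency of A1 to both parallel lines with radius 14.8 puts V and M at W ± 14.8·n: V = (11.897, 8.8034), M = (-11.897, -8.8034). Equal radii place N and F the same way about U: N = U + 14.8·n = (44.255, -34.926), F = U − 14.8·n = (20.461, -52.533). Then |WF| = |F − W| = 56.377.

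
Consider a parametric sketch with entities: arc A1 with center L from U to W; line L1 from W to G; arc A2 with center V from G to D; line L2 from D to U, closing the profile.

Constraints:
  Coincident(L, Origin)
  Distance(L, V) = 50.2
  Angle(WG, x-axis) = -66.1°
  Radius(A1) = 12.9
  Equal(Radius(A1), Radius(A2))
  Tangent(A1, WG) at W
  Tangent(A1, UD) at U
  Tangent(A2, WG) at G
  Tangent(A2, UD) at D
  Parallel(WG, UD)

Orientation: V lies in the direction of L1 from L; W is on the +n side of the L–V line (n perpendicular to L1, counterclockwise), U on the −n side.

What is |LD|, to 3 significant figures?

51.8

The slot axis is L1's direction at -66.1°, so u = (cos -66.1°, sin -66.1°) = (0.405, -0.914) and n = (−sin -66.1°, cos -66.1°) = (0.914, 0.405). L is at the origin and V lies 50.2 along u from L, so V = 50.2·u = (20.3, -45.9). Tangency of A1 to both parallel lines with radius 12.9 puts W and U at L ± 12.9·n: W = (11.8, 5.23), U = (-11.8, -5.23). Equal radii place G and D the same way about V: G = V + 12.9·n = (32.1, -40.7), D = V − 12.9·n = (8.54, -51.1). Then |LD| = |D − L| = 51.8.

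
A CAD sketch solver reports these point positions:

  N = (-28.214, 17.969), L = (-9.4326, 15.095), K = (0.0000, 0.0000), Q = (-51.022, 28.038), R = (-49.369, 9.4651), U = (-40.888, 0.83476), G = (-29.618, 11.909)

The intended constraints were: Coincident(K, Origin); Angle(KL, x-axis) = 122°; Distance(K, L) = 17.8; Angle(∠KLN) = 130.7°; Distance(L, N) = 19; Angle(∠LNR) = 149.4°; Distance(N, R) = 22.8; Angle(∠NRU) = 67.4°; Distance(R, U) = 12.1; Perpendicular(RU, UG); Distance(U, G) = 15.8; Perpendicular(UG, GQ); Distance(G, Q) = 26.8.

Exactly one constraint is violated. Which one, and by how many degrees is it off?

Perpendicular(UG, GQ) — off by 8.50°.

K = (0.00, 0.00) ✓; KL at 122.0° ✓; |KL| = 17.80 ✓; ∠KLN = 130.7° ✓; |LN| = 19.00 ✓; ∠LNR = 149.4° ✓; |NR| = 22.80 ✓; ∠NRU = 67.40° ✓; |RU| = 12.10 ✓; ∠(RU, UG) = 90.00° ✓; |UG| = 15.80 ✓; ∠(UG, GQ) = 98.50° ✗; |GQ| = 26.80 ✓.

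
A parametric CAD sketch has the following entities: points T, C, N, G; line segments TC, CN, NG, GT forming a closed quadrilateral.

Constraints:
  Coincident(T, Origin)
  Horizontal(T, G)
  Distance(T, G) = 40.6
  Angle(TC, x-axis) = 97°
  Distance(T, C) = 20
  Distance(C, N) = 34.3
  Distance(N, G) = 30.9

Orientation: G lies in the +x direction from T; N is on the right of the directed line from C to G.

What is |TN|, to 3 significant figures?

16.4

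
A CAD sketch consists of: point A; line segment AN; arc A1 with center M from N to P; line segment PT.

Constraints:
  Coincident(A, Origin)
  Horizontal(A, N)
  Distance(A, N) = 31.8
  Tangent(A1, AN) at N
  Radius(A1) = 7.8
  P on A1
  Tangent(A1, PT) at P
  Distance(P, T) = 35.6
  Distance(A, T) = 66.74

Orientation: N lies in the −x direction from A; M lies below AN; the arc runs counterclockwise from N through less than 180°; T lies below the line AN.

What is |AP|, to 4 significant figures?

38.48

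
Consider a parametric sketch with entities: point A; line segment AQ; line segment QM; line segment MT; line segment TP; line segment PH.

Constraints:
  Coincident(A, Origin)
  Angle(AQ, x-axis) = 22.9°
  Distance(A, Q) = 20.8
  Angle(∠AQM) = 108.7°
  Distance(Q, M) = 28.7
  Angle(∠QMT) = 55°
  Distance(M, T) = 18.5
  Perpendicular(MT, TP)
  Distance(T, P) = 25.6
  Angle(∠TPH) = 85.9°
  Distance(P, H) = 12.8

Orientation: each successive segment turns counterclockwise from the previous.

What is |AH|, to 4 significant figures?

31.48

MT ⟂ TP, so TP runs at -50.80°; with |TP| = 25.6, P = (18.90, 5.186). ∠TPH = 85.9° gives PH at 43.30° from the x-axis; with |PH| = 12.8, H = (28.22, 13.96). Then |AH| = |H − A| = 31.48.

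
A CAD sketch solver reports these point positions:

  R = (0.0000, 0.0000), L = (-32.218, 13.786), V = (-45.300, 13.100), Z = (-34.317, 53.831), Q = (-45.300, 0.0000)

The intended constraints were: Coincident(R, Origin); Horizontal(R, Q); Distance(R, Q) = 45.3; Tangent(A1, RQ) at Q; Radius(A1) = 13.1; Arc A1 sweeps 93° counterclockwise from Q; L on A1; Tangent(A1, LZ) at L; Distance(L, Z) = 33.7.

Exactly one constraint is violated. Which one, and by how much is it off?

Distance(L, Z) = 33.7 — off by 6.40.

R = (0.00, 0.00) ✓; R.y = 0.00, Q.y = 0.00 ✓; |RQ| = 45.30 ✓; ∠(VQ, QR) = 90.00° ✓; |VQ| = 13.10 ✓; bearing(V→L) − bearing(V→Q) = 93.00° ✓; |VL| = 13.10 ✓; ∠(VL, LZ) = 90.00° ✓; |LZ| = 40.10 ✗.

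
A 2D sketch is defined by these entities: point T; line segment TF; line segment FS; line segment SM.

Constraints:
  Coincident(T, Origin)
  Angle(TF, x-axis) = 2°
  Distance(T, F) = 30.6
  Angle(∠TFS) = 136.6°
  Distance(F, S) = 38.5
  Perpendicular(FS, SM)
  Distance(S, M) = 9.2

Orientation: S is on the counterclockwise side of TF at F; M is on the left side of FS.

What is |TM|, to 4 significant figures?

61.87

T is at the origin; TF runs at 2.0° with length 30.6, so F = 30.6·(cos 2.0°, sin 2.0°) = (30.58, 1.068). ∠TFS = 136.6°, so FS runs at 2.0° + (180° − 136.6°) = 45.40° from the x-axis; with |FS| = 38.5, S = F + 38.5·(cos 45.40°, sin 45.40°) = (57.61, 28.48). FS ⟂ SM; with |SM| = 9.2 on the left of FS, M = S + 9.2·(-0.7120, 0.7022) = (51.06, 34.94). Then |TM| = |M − T| = 61.87.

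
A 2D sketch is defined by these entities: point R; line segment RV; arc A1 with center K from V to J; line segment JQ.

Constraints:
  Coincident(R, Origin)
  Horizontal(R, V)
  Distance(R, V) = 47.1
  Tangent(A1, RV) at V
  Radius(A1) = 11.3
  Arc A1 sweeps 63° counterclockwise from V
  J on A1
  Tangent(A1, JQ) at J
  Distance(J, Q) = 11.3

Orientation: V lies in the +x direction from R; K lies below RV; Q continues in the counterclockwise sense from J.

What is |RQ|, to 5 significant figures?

35.797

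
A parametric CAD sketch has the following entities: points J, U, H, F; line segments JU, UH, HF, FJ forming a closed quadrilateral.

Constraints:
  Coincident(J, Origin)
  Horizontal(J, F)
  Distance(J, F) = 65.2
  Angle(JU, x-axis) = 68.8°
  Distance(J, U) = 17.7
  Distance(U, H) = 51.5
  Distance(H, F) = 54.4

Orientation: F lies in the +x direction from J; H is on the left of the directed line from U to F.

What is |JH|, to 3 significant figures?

67.7

Checks: J.y = 0.00, F.y = 0.00 ✓; |UH| = 51.50 ✓; |HF| = 54.40 ✓.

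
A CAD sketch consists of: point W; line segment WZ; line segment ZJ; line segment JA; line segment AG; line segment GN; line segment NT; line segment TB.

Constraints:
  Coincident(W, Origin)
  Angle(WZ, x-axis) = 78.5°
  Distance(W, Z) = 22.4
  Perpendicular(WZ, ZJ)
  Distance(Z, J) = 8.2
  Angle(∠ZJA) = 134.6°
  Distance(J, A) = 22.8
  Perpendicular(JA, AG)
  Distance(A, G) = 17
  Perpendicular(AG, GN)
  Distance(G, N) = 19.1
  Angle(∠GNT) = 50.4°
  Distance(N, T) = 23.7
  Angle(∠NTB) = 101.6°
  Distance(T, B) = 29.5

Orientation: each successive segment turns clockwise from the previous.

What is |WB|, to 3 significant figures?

35.8

W is at the origin; WZ runs at 78.5° with length 22.4, so Z = (4.47, 22.0). WZ ⟂ ZJ, so ZJ runs at -11.5°; with |ZJ| = 8.2, J = (12.5, 20.3). ∠ZJA = 134.6° gives JA at -56.9° from the x-axis; with |JA| = 22.8, A = (25.0, 1.22). The perpendicularity gives AG at right angles to JA, so AG runs at -147°; with |AG| = 17.0, G = (10.7, -8.07). AG is perpendicular to GN, so GN runs at 123°; with |GN| = 19.1, N = (0.281, 7.93). ∠GNT = 50.4° gives NT at -6.50° from the x-axis; with |NT| = 23.7, T = (23.8, 5.25). ∠NTB = 101.6° gives TB at -84.9° from the x-axis; with |TB| = 29.5, B = (26.5, -24.1). Then |WB| = |B − W| = 35.8.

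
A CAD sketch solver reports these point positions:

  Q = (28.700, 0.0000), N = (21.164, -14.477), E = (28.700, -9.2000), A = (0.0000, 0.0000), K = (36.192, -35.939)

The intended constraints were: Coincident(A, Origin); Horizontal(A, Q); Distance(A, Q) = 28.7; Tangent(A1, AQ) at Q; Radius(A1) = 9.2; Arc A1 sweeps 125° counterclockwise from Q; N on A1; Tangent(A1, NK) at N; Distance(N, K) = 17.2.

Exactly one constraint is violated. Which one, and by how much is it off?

Distance(N, K) = 17.2 — off by 9.00.

A = (0.00, 0.00) ✓; A.y = 0.00, Q.y = 0.00 ✓; |AQ| = 28.70 ✓; ∠(EQ, QA) = 90.00° ✓; |EQ| = 9.200 ✓; bearing(E→N) − bearing(E→Q) = 125.0° ✓; |EN| = 9.200 ✓; ∠(EN, NK) = 90.00° ✓; |NK| = 26.20 ✗.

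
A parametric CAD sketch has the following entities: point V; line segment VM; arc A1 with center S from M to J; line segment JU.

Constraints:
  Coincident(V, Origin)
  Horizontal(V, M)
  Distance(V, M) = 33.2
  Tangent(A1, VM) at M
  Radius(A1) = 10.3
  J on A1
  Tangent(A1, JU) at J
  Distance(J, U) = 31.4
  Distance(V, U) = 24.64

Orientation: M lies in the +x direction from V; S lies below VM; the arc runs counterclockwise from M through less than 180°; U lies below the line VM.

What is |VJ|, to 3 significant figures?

26.3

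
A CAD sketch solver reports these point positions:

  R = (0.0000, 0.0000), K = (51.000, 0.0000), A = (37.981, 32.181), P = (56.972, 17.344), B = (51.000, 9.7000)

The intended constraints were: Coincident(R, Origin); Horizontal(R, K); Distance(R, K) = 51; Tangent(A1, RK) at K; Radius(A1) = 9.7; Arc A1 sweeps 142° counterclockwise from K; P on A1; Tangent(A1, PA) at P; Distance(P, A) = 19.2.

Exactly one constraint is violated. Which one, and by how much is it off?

Distance(P, A) = 19.2 — off by 4.90.

R = (0.00, 0.00) ✓; R.y = 0.00, K.y = 0.00 ✓; |RK| = 51.00 ✓; ∠(BK, KR) = 90.00° ✓; |BK| = 9.700 ✓; bearing(B→P) − bearing(B→K) = 142.0° ✓; |BP| = 9.700 ✓; ∠(BP, PA) = 90.00° ✓; |PA| = 24.10 ✗.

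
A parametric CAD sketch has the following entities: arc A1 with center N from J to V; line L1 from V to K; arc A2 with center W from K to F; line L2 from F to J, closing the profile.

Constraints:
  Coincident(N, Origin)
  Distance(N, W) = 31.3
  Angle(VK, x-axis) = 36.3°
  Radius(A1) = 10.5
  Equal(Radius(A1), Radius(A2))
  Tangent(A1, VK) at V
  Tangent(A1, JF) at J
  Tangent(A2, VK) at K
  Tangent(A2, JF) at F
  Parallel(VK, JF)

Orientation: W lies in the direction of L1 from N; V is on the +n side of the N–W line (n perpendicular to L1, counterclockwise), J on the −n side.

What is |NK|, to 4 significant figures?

33.01

The slot axis is L1's direction at 36.3°, so u = (cos 36.3°, sin 36.3°) = (0.8059, 0.5920) and n = (−sin 36.3°, cos 36.3°) = (-0.5920, 0.8059). N is at the origin and W lies 31.3 along u from N, so W = 31.3·u = (25.23, 18.53). Tangency of A1 to both parallel lines with radius 10.5 puts V and J at N ± 10.5·n: V = (-6.216, 8.462), J = (6.216, -8.462). Equal radii place K and F the same way about W: K = W + 10.5·n = (19.01, 26.99), F = W − 10.5·n = (31.44, 10.07). Then |NK| = |K − N| = 33.01.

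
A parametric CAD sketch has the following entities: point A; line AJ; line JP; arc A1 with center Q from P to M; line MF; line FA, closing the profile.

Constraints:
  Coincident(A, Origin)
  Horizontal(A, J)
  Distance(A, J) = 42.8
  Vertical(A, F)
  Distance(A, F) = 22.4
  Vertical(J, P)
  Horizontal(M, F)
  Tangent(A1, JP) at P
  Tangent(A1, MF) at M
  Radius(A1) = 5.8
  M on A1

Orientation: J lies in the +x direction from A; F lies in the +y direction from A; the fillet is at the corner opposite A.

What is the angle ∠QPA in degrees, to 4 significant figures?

21.20°

The virtual corner opposite A is at (42.80, 22.40). Tangency of A1 to JP means the radius QP is perpendicular to JP and since A1 is tangent to MF there, QM ⟂ MF, with radius 5.8, so the center Q sits 5.8 in from both sides at Q = (37.00, 16.60). That places the tangent points at P = (42.80, 16.60) on JP and M = (37.00, 22.40) on MF. Then cos ∠QPA = PQ·PA / (|PQ||PA|), giving 21.20°.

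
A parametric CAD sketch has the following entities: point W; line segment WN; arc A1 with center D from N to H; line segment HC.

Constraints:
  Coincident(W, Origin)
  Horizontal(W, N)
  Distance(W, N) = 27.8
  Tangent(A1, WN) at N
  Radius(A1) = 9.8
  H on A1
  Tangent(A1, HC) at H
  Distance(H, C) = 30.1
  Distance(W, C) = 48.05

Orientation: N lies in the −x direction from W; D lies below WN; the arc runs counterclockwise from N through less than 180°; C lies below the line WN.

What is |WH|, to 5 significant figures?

39.254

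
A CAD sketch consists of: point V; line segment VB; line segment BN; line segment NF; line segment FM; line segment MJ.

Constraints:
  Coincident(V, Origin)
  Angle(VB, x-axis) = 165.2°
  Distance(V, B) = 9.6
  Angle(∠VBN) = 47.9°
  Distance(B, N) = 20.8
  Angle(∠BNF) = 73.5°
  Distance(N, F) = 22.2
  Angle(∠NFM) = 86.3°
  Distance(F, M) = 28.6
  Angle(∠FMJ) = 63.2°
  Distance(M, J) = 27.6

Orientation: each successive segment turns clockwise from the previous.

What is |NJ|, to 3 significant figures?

14.9

∠NFM = 86.3° gives FM at -167° from the x-axis; with |FM| = 28.6, M = (-13.4, -13.8). ∠FMJ = 63.2° gives MJ at 76.1° from the x-axis; with |MJ| = 27.6, J = (-6.76, 12.9). Then |NJ| = |J − N| = 14.9.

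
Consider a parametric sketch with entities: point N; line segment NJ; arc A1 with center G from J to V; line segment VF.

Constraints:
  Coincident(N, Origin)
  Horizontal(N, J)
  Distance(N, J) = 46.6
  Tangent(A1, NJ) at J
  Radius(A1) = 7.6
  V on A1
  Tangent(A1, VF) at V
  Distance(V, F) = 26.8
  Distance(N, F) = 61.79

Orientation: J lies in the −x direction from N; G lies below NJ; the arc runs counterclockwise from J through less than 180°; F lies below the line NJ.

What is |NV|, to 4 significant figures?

54.81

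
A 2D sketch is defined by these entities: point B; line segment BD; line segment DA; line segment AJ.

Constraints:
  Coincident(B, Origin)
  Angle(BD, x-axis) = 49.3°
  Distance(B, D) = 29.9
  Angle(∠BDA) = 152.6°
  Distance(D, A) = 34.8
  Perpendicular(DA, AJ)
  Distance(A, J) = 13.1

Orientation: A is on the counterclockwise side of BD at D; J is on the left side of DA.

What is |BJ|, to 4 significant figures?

61.35

B is at the origin; BD runs at 49.3° with length 29.9, so D = 29.9·(cos 49.3°, sin 49.3°) = (19.50, 22.67). ∠BDA = 152.6°, so DA runs at 49.3° + (180° − 152.6°) = 76.70° from the x-axis; with |DA| = 34.8, A = D + 34.8·(cos 76.70°, sin 76.70°) = (27.50, 56.53). DA ⟂ AJ; with |AJ| = 13.1 on the left of DA, J = A + 13.1·(-0.9732, 0.2300) = (14.75, 59.55). Then |BJ| = |J − B| = 61.35.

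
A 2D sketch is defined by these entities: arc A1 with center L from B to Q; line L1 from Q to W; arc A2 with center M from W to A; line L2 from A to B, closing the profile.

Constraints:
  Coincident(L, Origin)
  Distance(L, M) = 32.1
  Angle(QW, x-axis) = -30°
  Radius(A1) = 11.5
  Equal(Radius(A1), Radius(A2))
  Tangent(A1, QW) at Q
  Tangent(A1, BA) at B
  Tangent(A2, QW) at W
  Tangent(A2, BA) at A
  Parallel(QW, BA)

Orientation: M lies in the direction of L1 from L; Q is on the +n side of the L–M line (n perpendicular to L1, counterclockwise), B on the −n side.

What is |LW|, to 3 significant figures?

34.1

The slot axis is L1's direction at -30.0°, so u = (cos -30.0°, sin -30.0°) = (0.866, -0.500) and n = (−sin -30.0°, cos -30.0°) = (0.500, 0.866). L is at the origin and M lies 32.1 along u from L, so M = 32.1·u = (27.8, -16.0). Tangency of A1 to both parallel lines with radius 11.5 puts Q and B at L ± 11.5·n: Q = (5.75, 9.96), B = (-5.75, -9.96). Equal radii place W and A the same way about M: W = M + 11.5·n = (33.5, -6.09), A = M − 11.5·n = (22.0, -26.0). Then |LW| = |W − L| = 34.1.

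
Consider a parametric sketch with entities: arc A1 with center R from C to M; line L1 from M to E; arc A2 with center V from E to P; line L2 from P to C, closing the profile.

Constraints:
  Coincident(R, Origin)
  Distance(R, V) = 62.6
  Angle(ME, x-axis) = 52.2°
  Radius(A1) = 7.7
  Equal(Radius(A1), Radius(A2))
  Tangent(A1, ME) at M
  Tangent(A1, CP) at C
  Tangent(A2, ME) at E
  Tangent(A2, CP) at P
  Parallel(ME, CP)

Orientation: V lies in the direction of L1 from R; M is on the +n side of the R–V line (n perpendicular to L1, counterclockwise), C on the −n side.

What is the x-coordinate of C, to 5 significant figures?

6.0842

The slot axis is L1's direction at 52.2°, so u = (cos 52.2°, sin 52.2°) = (0.61291, 0.79016) and n = (−sin 52.2°, cos 52.2°) = (-0.79016, 0.61291). R is at the origin and V lies 62.6 along u from R, so V = 62.6·u = (38.368, 49.464). Tangency of A1 to both parallel lines with radius 7.7 puts M and C at R ± 7.7·n: M = (-6.0842, 4.7194), C = (6.0842, -4.7194). So C.x = 6.0842.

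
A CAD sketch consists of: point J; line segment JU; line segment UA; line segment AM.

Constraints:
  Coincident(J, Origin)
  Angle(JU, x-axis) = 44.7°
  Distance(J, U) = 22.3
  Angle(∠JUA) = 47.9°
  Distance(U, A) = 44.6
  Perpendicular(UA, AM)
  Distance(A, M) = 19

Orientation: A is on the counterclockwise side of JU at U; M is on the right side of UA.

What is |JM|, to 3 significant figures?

46.3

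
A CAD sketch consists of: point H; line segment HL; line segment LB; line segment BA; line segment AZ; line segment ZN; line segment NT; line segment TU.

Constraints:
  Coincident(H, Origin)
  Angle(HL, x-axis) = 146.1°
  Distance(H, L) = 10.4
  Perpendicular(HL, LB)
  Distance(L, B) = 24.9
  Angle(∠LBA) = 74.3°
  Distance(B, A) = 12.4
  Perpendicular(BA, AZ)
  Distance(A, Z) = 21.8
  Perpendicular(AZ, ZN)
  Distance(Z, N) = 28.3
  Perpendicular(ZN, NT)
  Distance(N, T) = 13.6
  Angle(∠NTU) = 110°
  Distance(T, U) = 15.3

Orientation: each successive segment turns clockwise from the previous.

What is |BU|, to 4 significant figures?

3.335

ZN is perpendicular to NT, so NT runs at 40.40°; with |NT| = 13.6, T = (-11.29, 33.26). ∠NTU = 110.0° gives TU at -29.60° from the x-axis; with |TU| = 15.3, U = (2.009, 25.70). Then |BU| = |U − B| = 3.335.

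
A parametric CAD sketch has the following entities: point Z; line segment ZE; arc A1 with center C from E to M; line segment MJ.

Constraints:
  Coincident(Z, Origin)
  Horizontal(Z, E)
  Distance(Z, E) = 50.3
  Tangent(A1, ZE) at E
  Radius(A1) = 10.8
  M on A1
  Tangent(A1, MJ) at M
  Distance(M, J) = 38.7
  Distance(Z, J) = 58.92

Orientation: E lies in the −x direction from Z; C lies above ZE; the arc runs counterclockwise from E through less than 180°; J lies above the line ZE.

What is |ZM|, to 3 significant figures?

40.7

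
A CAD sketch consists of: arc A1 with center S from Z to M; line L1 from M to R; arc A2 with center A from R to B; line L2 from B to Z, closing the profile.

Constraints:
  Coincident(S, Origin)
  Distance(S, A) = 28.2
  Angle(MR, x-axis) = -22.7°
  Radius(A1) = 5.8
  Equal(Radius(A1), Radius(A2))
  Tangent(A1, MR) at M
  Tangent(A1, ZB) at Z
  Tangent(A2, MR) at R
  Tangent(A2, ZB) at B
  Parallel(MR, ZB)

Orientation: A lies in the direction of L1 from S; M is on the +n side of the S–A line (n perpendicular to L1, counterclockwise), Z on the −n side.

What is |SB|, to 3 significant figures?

28.8

The slot axis is L1's direction at -22.7°, so u = (cos -22.7°, sin -22.7°) = (0.923, -0.386) and n = (−sin -22.7°, cos -22.7°) = (0.386, 0.923). S is at the origin and A lies 28.2 along u from S, so A = 28.2·u = (26.0, -10.9). Tangency of A1 to both parallel lines with radius 5.8 puts M and Z at S ± 5.8·n: M = (2.24, 5.35), Z = (-2.24, -5.35). Equal radii place R and B the same way about A: R = A + 5.8·n = (28.3, -5.53), B = A − 5.8·n = (23.8, -16.2). Then |SB| = |B − S| = 28.8.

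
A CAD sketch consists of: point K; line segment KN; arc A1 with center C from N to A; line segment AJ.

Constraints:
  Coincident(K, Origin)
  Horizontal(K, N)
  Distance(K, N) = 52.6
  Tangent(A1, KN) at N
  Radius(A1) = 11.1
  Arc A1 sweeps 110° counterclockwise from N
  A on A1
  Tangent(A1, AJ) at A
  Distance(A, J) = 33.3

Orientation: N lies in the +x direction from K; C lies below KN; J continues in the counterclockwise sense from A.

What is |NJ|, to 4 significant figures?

46.20

K is at the origin; K and N share the same y with |KN| = 52.6 and N on the +x side, so N = (52.60, 0.000). Tangency of A1 to KN means the radius CN is perpendicular to KN, so C = N + (0, -11.1) = (52.60, -11.10). On A1, N sits at bearing 90° from C; a 110° counterclockwise sweep puts A at bearing 200°, so A = C + 11.1·(cos 200°, sin 200°) = (42.17, -14.90). A1 meets AJ tangentially, so CA is at right angles to AJ, so AJ runs along (−sin 200°, cos 200°); with |AJ| = 33.3, J = (53.56, -46.19). Then |NJ| = |J − N| = 46.20.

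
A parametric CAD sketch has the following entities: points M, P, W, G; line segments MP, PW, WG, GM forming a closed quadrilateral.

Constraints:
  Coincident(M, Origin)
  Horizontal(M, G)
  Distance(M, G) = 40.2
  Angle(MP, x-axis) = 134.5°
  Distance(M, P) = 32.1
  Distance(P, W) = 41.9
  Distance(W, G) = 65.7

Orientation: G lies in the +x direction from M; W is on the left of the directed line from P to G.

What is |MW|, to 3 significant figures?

55.2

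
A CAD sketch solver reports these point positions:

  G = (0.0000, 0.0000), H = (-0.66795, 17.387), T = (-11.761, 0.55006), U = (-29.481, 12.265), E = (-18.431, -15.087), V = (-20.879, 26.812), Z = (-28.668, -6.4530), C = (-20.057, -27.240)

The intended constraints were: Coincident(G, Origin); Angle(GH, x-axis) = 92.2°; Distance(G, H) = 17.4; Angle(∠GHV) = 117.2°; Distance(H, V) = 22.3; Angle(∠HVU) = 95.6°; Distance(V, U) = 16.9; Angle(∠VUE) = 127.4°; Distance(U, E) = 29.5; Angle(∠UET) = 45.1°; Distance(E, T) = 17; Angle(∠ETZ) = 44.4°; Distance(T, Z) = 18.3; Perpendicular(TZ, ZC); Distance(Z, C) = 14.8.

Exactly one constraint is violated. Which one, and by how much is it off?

Distance(Z, C) = 14.8 — off by 7.70.

G = (0.00, 0.00) ✓; GH at 92.20° ✓; |GH| = 17.40 ✓; ∠GHV = 117.2° ✓; |HV| = 22.30 ✓; ∠HVU = 95.60° ✓; |VU| = 16.90 ✓; ∠VUE = 127.4° ✓; |UE| = 29.50 ✓; ∠UET = 45.10° ✓; |ET| = 17.00 ✓; ∠ETZ = 44.40° ✓; |TZ| = 18.30 ✓; ∠(TZ, ZC) = 90.00° ✓; |ZC| = 22.50 ✗.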